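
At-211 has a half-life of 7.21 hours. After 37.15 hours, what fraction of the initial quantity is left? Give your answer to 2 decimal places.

0.03

n = 37.15/7.21 ≈ 5.1526 half-lives.
Fraction remaining = (1/2)^5.1526 ≈ 0.028114.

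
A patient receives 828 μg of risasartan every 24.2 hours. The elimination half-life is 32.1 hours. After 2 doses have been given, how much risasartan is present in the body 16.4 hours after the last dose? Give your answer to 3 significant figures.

The 2 doses were given 40.6, 16.4 hours ago.
Total = 828·(1/2)^(40.6/32.1) + 828·(1/2)^(16.4/32.1)
      = 344.58 + 581.08 ≈ 925.65 μg.

926 μg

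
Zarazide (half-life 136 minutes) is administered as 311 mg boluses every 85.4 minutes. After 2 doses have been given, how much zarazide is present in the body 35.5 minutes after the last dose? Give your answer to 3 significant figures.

The 2 doses were given 120.9, 35.5 minutes ago.
Total = 311·(1/2)^(120.9/136) + 311·(1/2)^(35.5/136)
      = 167.94 + 259.53 ≈ 427.47 mg.

427 mg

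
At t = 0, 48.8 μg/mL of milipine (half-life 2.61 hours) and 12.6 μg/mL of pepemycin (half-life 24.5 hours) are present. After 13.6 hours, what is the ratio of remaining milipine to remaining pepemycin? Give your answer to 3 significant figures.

milipine: 48.8 × (1/2)^(13.6/2.61) = 48.8 × (1/2)^5.2107 ≈ 1.3178 μg/mL.
pepemycin: 12.6 × (1/2)^(13.6/24.5) = 12.6 × (1/2)^0.5551 ≈ 8.5757 μg/mL.
Ratio ≈ 1.3178 / 8.5757 ≈ 0.15366.

0.154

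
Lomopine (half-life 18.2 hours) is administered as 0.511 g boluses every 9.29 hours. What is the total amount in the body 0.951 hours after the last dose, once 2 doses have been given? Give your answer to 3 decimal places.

0.839 g

The 2 doses were given 10.241, 0.951 hours ago.
Total = 0.511·(1/2)^(10.241/18.2) + 0.511·(1/2)^(0.951/18.2)
      = 0.34597 + 0.49282 ≈ 0.83879 g.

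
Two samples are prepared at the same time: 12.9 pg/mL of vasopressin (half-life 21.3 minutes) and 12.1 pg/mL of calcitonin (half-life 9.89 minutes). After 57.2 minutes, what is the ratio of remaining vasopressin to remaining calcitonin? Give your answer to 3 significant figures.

vasopressin: 12.9 × (1/2)^(57.2/21.3) = 12.9 × (1/2)^2.6854 ≈ 2.0053 pg/mL.
calcitonin: 12.1 × (1/2)^(57.2/9.89) = 12.1 × (1/2)^5.7836 ≈ 0.21966 pg/mL.
Ratio ≈ 2.0053 / 0.21966 ≈ 9.1295.

9.13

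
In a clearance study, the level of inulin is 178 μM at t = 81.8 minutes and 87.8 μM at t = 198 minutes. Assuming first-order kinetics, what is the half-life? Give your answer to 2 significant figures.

Over Δt = 198 − 81.8 = 116.2 minutes, the level fell by a factor of 178/87.8 ≈ 2.0273.
n = log₂(2.0273) ≈ 1.0196 half-lives, so t½ = 116.2/1.0196 ≈ 113.97 minutes.

110 minutes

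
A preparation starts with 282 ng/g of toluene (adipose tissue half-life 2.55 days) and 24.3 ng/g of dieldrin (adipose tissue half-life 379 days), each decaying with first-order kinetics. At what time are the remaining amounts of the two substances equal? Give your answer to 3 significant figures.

9.08 days

Set 282·(1/2)^(t/2.55) = 24.3·(1/2)^(t/379).
Taking log₂: log₂(282/24.3) = t·(1/2.55 − 1/379).
log₂(11.605) = 3.5367; 1/2.55 − 1/379 = 0.38952.
t = 3.5367 / 0.38952 ≈ 9.0796 days.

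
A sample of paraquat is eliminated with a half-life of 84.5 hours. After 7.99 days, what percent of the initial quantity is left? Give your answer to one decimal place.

7.99 days = 191.76 hours.
n = 191.76/84.5 ≈ 2.2693 half-lives.
Fraction remaining = (1/2)^2.2693 ≈ 0.20742, i.e. 20.742%.

20.7%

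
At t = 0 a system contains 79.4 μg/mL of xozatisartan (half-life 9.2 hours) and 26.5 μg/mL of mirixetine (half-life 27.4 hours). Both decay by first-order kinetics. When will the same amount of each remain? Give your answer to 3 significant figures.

Set 79.4·(1/2)^(t/9.2) = 26.5·(1/2)^(t/27.4).
Taking log₂: log₂(79.4/26.5) = t·(1/9.2 − 1/27.4).
log₂(2.9962) = 1.5831; 1/9.2 − 1/27.4 = 0.072199.
t = 1.5831 / 0.072199 ≈ 21.927 hours.

21.9 hours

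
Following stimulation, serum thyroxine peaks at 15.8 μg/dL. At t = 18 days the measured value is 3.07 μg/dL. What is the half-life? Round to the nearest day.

8 days

A/A₀ = 3.07/15.8 ≈ 0.1943.
n = log₂(5.1466) ≈ 2.3636 half-lives elapsed in 18 days.
t½ = 18/2.3636 ≈ 7.6155 days.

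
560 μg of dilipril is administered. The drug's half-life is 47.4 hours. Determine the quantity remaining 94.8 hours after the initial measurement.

Elapsed time is 2 half-lives (94.8/47.4).
Each half-life halves the amount: 560 × (1/2)^2 = 560/4 = 140 μg.

140 μg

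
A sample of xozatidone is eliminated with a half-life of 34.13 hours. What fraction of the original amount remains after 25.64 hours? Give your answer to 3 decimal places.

0.594

n = 25.64/34.13 ≈ 0.75125 half-lives.
Fraction remaining = (1/2)^0.75125 ≈ 0.59409.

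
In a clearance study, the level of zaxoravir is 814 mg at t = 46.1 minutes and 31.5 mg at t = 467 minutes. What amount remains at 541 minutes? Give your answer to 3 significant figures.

Over Δt = 467 − 46.1 = 420.9 minutes, the level fell by a factor of 814/31.5 ≈ 25.841.
n = log₂(25.841) ≈ 4.6916 half-lives, so t½ = 420.9/4.6916 ≈ 89.713 minutes.
From t = 467 to t = 541: 31.5 × (1/2)^((541−467)/89.713) ≈ 17.783 mg.

17.8 mg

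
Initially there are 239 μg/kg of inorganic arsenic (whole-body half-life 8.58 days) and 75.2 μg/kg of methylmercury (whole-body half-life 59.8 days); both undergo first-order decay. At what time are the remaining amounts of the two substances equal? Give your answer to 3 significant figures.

16.7 days

Set 239·(1/2)^(t/8.58) = 75.2·(1/2)^(t/59.8).
Taking log₂: log₂(239/75.2) = t·(1/8.58 − 1/59.8).
log₂(3.1782) = 1.6682; 1/8.58 − 1/59.8 = 0.099828.
t = 1.6682 / 0.099828 ≈ 16.711 days.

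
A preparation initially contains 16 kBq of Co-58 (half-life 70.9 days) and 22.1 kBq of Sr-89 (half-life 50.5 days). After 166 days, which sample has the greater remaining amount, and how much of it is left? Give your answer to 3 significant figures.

Co-58: 16 × (1/2)^2.3413 ≈ 3.1573 kBq.
Sr-89: 22.1 × (1/2)^3.2871 ≈ 2.264 kBq.
Co-58 has more remaining, at ≈ 3.1573 kBq.

Co-58, 3.16 kBq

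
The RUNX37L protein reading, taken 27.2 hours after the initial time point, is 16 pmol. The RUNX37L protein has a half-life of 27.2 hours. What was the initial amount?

Number of half-lives elapsed: n = 27.2/27.2 ≈ 1.
A₀ = A × 2^n = 16 × 2^1 = 16 × 2 ≈ 32 pmol.

32 pmol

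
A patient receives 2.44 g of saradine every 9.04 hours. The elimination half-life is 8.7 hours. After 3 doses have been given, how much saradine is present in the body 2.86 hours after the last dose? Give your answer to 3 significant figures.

3.35 g

The 3 doses were given 20.94, 11.9, 2.86 hours ago.
Total = 2.44·(1/2)^(20.94/8.7) + 2.44·(1/2)^(11.9/8.7) + 2.44·(1/2)^(2.86/8.7)
      = 0.46009 + 0.94544 + 1.9428 ≈ 3.3483 g.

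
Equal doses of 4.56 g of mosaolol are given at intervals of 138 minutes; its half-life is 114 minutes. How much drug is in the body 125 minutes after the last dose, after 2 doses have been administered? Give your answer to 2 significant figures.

The 2 doses were given 263, 125 minutes ago.
Total = 4.56·(1/2)^(263/114) + 4.56·(1/2)^(125/114)
      = 0.92147 + 2.1325 ≈ 3.054 g.

3.1 g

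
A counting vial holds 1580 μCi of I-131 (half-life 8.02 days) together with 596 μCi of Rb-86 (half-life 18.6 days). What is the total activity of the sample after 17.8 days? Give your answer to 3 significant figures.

I-131: 1580 × (1/2)^(17.8/8.02) = 1580 × (1/2)^2.2195 ≈ 339.26 μCi.
Rb-86: 596 × (1/2)^(17.8/18.6) = 596 × (1/2)^0.95699 ≈ 307.02 μCi.
Total = 339.26 + 307.02 ≈ 646.28 μCi.

646 μCi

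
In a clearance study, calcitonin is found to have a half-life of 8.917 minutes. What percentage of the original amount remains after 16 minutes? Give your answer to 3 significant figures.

28.8%

n = 16/8.917 ≈ 1.7943 half-lives.
Fraction remaining = (1/2)^1.7943 ≈ 0.28831, i.e. 28.831%.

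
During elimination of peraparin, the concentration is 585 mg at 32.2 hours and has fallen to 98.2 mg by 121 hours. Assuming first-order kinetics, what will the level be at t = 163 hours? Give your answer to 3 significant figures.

42.2 mg

Over Δt = 121 − 32.2 = 88.8 hours, the level fell by a factor of 585/98.2 ≈ 5.9572.
n = log₂(5.9572) ≈ 2.5746 half-lives, so t½ = 88.8/2.5746 ≈ 34.49 hours.
From t = 121 to t = 163: 98.2 × (1/2)^((163−121)/34.49) ≈ 42.222 mg.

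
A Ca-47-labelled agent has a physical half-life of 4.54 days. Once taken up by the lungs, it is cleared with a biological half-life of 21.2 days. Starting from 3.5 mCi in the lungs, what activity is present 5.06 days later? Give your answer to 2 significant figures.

1.4 mCi

1/t_eff = 1/t_phys + 1/t_biol = 1/4.54 + 1/21.2 = 0.26743 per day.
t_eff = 4.54 × 21.2 / (4.54 + 21.2) ≈ 3.7392 days.
Remaining = 3.5 × (1/2)^(5.06/3.7392) = 3.5 × (1/2)^1.3532 ≈ 1.37 mCi.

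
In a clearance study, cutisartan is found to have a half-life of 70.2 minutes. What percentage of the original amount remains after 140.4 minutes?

25%

n = 140.4/70.2 ≈ 2 half-lives.
Fraction remaining = (1/2)^2 ≈ 0.25, i.e. 25%.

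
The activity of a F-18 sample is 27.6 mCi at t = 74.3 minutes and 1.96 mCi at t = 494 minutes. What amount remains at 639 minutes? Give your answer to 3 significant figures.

Over Δt = 494 − 74.3 = 419.7 minutes, the level fell by a factor of 27.6/1.96 ≈ 14.082.
n = log₂(14.082) ≈ 3.8157 half-lives, so t½ = 419.7/3.8157 ≈ 109.99 minutes.
From t = 494 to t = 639: 1.96 × (1/2)^((639−494)/109.99) ≈ 0.78598 mCi.

0.786 mCi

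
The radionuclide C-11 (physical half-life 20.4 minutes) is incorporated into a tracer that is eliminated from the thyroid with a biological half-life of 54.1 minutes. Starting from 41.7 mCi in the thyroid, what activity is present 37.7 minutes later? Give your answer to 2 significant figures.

1/t_eff = 1/t_phys + 1/t_biol = 1/20.4 + 1/54.1 = 0.067504 per minute.
t_eff = 20.4 × 54.1 / (20.4 + 54.1) ≈ 14.814 minutes.
Remaining = 41.7 × (1/2)^(37.7/14.814) = 41.7 × (1/2)^2.5449 ≈ 7.1457 mCi.

7.1 mCi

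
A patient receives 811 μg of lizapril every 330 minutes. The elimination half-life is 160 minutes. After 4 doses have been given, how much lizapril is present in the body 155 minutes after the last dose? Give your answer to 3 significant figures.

543 μg

The 4 doses were given 1145, 815, 485, 155 minutes ago.
Total = 811·(1/2)^(1145/160) + 811·(1/2)^(815/160) + 811·(1/2)^(485/160) + 811·(1/2)^(155/160)
      = 5.6856 + 23.749 + 99.203 + 414.38 ≈ 543.02 μg.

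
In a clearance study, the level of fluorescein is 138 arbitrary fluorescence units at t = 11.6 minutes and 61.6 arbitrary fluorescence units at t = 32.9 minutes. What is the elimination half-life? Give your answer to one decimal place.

Over Δt = 32.9 − 11.6 = 21.3 minutes, the level fell by a factor of 138/61.6 ≈ 2.2403.
n = log₂(2.2403) ≈ 1.1637 half-lives, so t½ = 21.3/1.1637 ≈ 18.304 minutes.

18.3 minutes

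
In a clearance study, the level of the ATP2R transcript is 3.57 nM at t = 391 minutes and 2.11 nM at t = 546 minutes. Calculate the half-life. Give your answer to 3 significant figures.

Over Δt = 546 − 391 = 155 minutes, the level fell by a factor of 3.57/2.11 ≈ 1.6919.
n = log₂(1.6919) ≈ 0.75868 half-lives, so t½ = 155/0.75868 ≈ 204.3 minutes.

204 minutes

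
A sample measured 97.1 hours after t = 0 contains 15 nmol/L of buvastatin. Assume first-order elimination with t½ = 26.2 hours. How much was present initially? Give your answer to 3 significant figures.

Number of half-lives elapsed: n = 97.1/26.2 ≈ 3.7061.
A₀ = A × 2^n = 15 × 2^3.7061 = 15 × 13.051 ≈ 195.77 nmol/L.

196 nmol/L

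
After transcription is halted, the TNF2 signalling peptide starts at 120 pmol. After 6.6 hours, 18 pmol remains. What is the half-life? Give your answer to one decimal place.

A/A₀ = 18/120 ≈ 0.15.
n = log₂(6.6667) ≈ 2.737 half-lives elapsed in 6.6 hours.
t½ = 6.6/2.737 ≈ 2.4114 hours.

2.4 hours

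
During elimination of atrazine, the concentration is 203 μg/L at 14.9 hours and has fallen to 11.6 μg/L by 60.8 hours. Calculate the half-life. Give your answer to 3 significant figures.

Over Δt = 60.8 − 14.9 = 45.9 hours, the level fell by a factor of 203/11.6 ≈ 17.5.
n = log₂(17.5) ≈ 4.1293 half-lives, so t½ = 45.9/4.1293 ≈ 11.116 hours.

11.1 hours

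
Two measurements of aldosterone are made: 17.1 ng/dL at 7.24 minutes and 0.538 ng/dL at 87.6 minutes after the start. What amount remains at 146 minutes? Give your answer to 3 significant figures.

0.0436 ng/dL

Over Δt = 87.6 − 7.24 = 80.36 minutes, the level fell by a factor of 17.1/0.538 ≈ 31.784.
n = log₂(31.784) ≈ 4.9902 half-lives, so t½ = 80.36/4.9902 ≈ 16.103 minutes.
From t = 87.6 to t = 146: 0.538 × (1/2)^((146−87.6)/16.103) ≈ 0.043559 ng/dL.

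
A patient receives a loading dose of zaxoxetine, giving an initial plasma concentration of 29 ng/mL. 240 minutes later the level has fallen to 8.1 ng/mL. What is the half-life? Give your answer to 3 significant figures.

130 minutes

A/A₀ = 8.1/29 ≈ 0.27931.
n = log₂(3.5802) ≈ 1.8401 half-lives elapsed in 240 minutes.
t½ = 240/1.8401 ≈ 130.43 minutes.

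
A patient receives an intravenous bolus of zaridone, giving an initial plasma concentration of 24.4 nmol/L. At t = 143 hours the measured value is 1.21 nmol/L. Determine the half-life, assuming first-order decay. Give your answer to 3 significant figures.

A/A₀ = 1.21/24.4 ≈ 0.04959.
n = log₂(20.165) ≈ 4.3338 half-lives elapsed in 143 hours.
t½ = 143/4.3338 ≈ 32.996 hours.

33.0 hours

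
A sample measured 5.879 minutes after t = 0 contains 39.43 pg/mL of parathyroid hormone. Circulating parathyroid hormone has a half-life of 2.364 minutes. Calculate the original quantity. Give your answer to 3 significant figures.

Number of half-lives elapsed: n = 5.879/2.364 ≈ 2.4869.
A₀ = A × 2^n = 39.43 × 2^2.4869 = 39.43 × 5.6057 ≈ 221.03 pg/mL.

221 pg/mL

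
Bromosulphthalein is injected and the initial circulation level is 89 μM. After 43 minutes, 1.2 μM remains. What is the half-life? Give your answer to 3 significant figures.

A/A₀ = 1.2/89 ≈ 0.013483.
n = log₂(74.167) ≈ 6.2127 half-lives elapsed in 43 minutes.
t½ = 43/6.2127 ≈ 6.9213 minutes.

6.92 minutes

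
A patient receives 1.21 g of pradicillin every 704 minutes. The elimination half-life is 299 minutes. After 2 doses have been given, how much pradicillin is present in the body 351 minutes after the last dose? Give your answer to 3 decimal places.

0.641 g

The 2 doses were given 1055, 351 minutes ago.
Total = 1.21·(1/2)^(1055/299) + 1.21·(1/2)^(351/299)
      = 0.10486 + 0.53629 ≈ 0.64116 g.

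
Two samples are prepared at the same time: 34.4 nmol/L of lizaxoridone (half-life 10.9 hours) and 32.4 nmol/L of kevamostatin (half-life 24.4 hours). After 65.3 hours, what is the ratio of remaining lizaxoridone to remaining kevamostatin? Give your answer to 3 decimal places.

lizaxoridone: 34.4 × (1/2)^(65.3/10.9) = 34.4 × (1/2)^5.9908 ≈ 0.54093 nmol/L.
kevamostatin: 32.4 × (1/2)^(65.3/24.4) = 32.4 × (1/2)^2.6762 ≈ 5.069 nmol/L.
Ratio ≈ 0.54093 / 5.069 ≈ 0.10671.

0.107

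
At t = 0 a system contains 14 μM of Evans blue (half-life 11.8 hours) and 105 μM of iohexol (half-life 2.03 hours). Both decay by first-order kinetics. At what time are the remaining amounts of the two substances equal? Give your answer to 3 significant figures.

7.13 hours

Set 14·(1/2)^(t/11.8) = 105·(1/2)^(t/2.03).
Taking log₂: log₂(14/105) = t·(1/11.8 − 1/2.03).
log₂(0.13333) = -2.9069; 1/11.8 − 1/2.03 = -0.40787.
t = -2.9069 / -0.40787 ≈ 7.1271 hours.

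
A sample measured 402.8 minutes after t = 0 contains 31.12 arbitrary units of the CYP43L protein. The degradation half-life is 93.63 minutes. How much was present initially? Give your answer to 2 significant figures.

Number of half-lives elapsed: n = 402.8/93.63 ≈ 4.302.
A₀ = A × 2^n = 31.12 × 2^4.302 = 31.12 × 19.726 ≈ 613.88 arbitrary units.

610 arbitrary units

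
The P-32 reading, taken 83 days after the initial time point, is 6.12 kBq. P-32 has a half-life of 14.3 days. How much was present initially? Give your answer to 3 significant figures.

342 kBq

Number of half-lives elapsed: n = 83/14.3 ≈ 5.8042.
A₀ = A × 2^n = 6.12 × 2^5.8042 = 6.12 × 55.878 ≈ 341.97 kBq.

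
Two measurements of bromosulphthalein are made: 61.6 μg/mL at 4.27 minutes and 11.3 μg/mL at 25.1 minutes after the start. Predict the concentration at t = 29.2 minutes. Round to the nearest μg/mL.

Over Δt = 25.1 − 4.27 = 20.83 minutes, the level fell by a factor of 61.6/11.3 ≈ 5.4513.
n = log₂(5.4513) ≈ 2.4466 half-lives, so t½ = 20.83/2.4466 ≈ 8.5138 minutes.
From t = 25.1 to t = 29.2: 11.3 × (1/2)^((29.2−25.1)/8.5138) ≈ 8.093 μg/mL.

8 μg/mL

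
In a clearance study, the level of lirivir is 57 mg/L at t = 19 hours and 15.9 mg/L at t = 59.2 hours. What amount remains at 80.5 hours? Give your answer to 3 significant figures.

Over Δt = 59.2 − 19 = 40.2 hours, the level fell by a factor of 57/15.9 ≈ 3.5849.
n = log₂(3.5849) ≈ 1.8419 half-lives, so t½ = 40.2/1.8419 ≈ 21.825 hours.
From t = 59.2 to t = 80.5: 15.9 × (1/2)^((80.5−59.2)/21.825) ≈ 8.0836 mg/L.

8.08 mg/L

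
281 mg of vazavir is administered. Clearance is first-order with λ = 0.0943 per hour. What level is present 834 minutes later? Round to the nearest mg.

76 mg

t½ = ln 2 / λ = 0.69315 / 0.0943 ≈ 7.3504 hours.
Convert the elapsed time: 834 minutes = 13.9 hours.
Number of half-lives: n = 13.9/7.3504 ≈ 1.891.
Remaining = 281 × (1/2)^1.891 = 281 × 0.26961 ≈ 75.761 mg.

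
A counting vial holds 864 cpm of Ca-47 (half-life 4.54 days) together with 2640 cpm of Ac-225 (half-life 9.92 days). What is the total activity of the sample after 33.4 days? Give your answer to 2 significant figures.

260 cpm

Ca-47: 864 × (1/2)^(33.4/4.54) = 864 × (1/2)^7.3568 ≈ 5.2709 cpm.
Ac-225: 2640 × (1/2)^(33.4/9.92) = 2640 × (1/2)^3.3669 ≈ 255.89 cpm.
Total = 5.2709 + 255.89 ≈ 261.16 cpm.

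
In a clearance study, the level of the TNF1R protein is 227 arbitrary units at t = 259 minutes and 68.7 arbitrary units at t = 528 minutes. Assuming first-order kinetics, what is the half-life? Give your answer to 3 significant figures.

156 minutes

Over Δt = 528 − 259 = 269 minutes, the level fell by a factor of 227/68.7 ≈ 3.3042.
n = log₂(3.3042) ≈ 1.7243 half-lives, so t½ = 269/1.7243 ≈ 156 minutes.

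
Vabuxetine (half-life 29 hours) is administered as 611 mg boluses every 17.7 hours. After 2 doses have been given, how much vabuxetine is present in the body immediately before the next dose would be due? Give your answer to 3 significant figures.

The 2 doses were given 35.4, 17.7 hours ago.
Total = 611·(1/2)^(35.4/29) + 611·(1/2)^(17.7/29)
      = 262.17 + 400.23 ≈ 662.4 mg.

662 mg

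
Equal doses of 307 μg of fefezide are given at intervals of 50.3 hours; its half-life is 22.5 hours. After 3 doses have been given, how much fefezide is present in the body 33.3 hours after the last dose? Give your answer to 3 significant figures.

The 3 doses were given 133.9, 83.6, 33.3 hours ago.
Total = 307·(1/2)^(133.9/22.5) + 307·(1/2)^(83.6/22.5) + 307·(1/2)^(33.3/22.5)
      = 4.9622 + 23.369 + 110.06 ≈ 138.39 μg.

138 μg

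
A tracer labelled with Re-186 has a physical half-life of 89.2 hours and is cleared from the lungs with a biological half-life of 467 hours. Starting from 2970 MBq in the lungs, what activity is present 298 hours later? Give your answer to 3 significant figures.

188 MBq

1/t_eff = 1/t_phys + 1/t_biol = 1/89.2 + 1/467 = 0.013352 per hour.
t_eff = 89.2 × 467 / (89.2 + 467) ≈ 74.895 hours.
Remaining = 2970 × (1/2)^(298/74.895) = 2970 × (1/2)^3.9789 ≈ 188.36 MBq.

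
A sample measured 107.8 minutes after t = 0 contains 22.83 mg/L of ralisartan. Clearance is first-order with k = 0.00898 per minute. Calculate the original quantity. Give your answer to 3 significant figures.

60.1 mg/L

t½ = ln 2 / k = 0.69315 / 0.00898 ≈ 77.188 minutes.
Number of half-lives elapsed: n = 107.8/77.188 ≈ 1.3966.
A₀ = A × 2^n = 22.83 × 2^1.3966 = 22.83 × 2.6328 ≈ 60.107 mg/L.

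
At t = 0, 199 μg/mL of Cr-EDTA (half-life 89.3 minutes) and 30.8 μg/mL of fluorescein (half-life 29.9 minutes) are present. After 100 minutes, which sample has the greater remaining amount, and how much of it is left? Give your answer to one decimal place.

Cr-EDTA, 91.6 μg/mL

Cr-EDTA: 199 × (1/2)^1.1198 ≈ 91.57 μg/mL.
fluorescein: 30.8 × (1/2)^3.3445 ≈ 3.0322 μg/mL.
Cr-EDTA has more remaining, at ≈ 91.57 μg/mL.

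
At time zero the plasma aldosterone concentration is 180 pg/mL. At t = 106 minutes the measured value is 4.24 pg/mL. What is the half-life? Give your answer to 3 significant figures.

A/A₀ = 4.24/180 ≈ 0.023556.
n = log₂(42.453) ≈ 5.4078 half-lives elapsed in 106 minutes.
t½ = 106/5.4078 ≈ 19.601 minutes.

19.6 minutes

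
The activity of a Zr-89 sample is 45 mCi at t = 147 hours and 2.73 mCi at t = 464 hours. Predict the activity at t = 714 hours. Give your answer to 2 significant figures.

Over Δt = 464 − 147 = 317 hours, the level fell by a factor of 45/2.73 ≈ 16.484.
n = log₂(16.484) ≈ 4.043 half-lives, so t½ = 317/4.043 ≈ 78.408 hours.
From t = 464 to t = 714: 2.73 × (1/2)^((714−464)/78.408) ≈ 0.29946 mCi.

0.30 mCi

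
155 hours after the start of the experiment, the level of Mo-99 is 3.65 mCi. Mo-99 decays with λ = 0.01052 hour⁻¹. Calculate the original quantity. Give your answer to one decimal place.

t½ = ln 2 / λ = 0.69315 / 0.01052 ≈ 65.889 hours.
Number of half-lives elapsed: n = 155/65.889 ≈ 2.3525.
A₀ = A × 2^n = 3.65 × 2^2.3525 = 3.65 × 5.1069 ≈ 18.64 mCi.

18.6 mCi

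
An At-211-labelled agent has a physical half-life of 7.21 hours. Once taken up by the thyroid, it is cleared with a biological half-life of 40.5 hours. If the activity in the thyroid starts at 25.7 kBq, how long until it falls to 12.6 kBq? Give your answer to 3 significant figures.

6.29 hours

1/t_eff = 1/t_phys + 1/t_biol = 1/7.21 + 1/40.5 = 0.16339 per hour.
t_eff = 7.21 × 40.5 / (7.21 + 40.5) ≈ 6.1204 hours.
n = log₂(25.7/12.6) ≈ 1.0283; t = 1.0283 × 6.1204 ≈ 6.2939 hours.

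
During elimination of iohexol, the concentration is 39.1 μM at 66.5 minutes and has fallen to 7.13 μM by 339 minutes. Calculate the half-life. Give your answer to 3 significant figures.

Over Δt = 339 − 66.5 = 272.5 minutes, the level fell by a factor of 39.1/7.13 ≈ 5.4839.
n = log₂(5.4839) ≈ 2.4552 half-lives, so t½ = 272.5/2.4552 ≈ 110.99 minutes.

111 minutes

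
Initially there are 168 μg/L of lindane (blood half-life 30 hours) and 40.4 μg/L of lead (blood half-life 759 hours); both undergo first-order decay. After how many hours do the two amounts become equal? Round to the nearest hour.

Set 168·(1/2)^(t/30) = 40.4·(1/2)^(t/759).
Taking log₂: log₂(168/40.4) = t·(1/30 − 1/759).
log₂(4.1584) = 2.056; 1/30 − 1/759 = 0.032016.
t = 2.056 / 0.032016 ≈ 64.219 hours.

64 hours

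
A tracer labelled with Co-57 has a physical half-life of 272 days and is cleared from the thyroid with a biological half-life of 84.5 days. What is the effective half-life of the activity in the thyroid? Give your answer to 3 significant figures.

64.5 days

1/t_eff = 1/t_phys + 1/t_biol = 1/272 + 1/84.5 = 0.015511 per day.
t_eff = 272 × 84.5 / (272 + 84.5) ≈ 64.471 days.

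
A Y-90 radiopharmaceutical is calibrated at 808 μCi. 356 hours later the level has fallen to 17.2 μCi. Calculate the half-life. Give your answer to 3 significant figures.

64.1 hours

A/A₀ = 17.2/808 ≈ 0.021287.
n = log₂(46.977) ≈ 5.5539 half-lives elapsed in 356 hours.
t½ = 356/5.5539 ≈ 64.099 hours.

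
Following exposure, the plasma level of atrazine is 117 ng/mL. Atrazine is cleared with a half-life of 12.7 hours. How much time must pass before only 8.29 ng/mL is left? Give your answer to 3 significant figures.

Fraction remaining = 8.29/117 ≈ 0.070855.
n = log₂(117/8.29) = ln(14.113)/ln 2 ≈ 3.819 half-lives.
t = n × t½ = 3.819 × 12.7 ≈ 48.501 hours.

48.5 hours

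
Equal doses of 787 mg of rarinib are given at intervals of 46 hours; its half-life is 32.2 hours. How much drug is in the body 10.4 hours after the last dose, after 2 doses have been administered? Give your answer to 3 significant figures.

The 2 doses were given 56.4, 10.4 hours ago.
Total = 787·(1/2)^(56.4/32.2) + 787·(1/2)^(10.4/32.2)
      = 233.72 + 629.14 ≈ 862.87 mg.

863 mg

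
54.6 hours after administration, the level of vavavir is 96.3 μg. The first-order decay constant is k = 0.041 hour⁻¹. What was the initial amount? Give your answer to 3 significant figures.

t½ = ln 2 / k = 0.69315 / 0.041 ≈ 16.906 hours.
Number of half-lives elapsed: n = 54.6/16.906 ≈ 3.2296.
A₀ = A × 2^n = 96.3 × 2^3.2296 = 96.3 × 9.3802 ≈ 903.31 μg.

903 μg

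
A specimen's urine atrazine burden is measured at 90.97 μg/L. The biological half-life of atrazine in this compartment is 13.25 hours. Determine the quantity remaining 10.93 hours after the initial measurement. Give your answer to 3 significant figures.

51.4 μg/L

Number of half-lives: n = 10.93/13.25 ≈ 0.82491.
Remaining = 90.97 × (1/2)^0.82491 = 90.97 × 0.56452 ≈ 51.354 μg/L.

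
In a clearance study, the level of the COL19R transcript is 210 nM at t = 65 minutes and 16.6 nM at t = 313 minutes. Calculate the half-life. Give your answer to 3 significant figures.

Over Δt = 313 − 65 = 248 minutes, the level fell by a factor of 210/16.6 ≈ 12.651.
n = log₂(12.651) ≈ 3.6611 half-lives, so t½ = 248/3.6611 ≈ 67.739 minutes.

67.7 minutes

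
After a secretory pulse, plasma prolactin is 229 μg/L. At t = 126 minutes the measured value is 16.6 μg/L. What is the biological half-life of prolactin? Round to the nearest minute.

33 minutes

A/A₀ = 16.6/229 ≈ 0.072489.
n = log₂(13.795) ≈ 3.7861 half-lives elapsed in 126 minutes.
t½ = 126/3.7861 ≈ 33.28 minutes.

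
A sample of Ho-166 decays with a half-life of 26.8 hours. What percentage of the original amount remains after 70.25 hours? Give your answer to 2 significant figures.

n = 70.25/26.8 ≈ 2.6213 half-lives.
Fraction remaining = (1/2)^2.6213 ≈ 0.16252, i.e. 16.252%.

16%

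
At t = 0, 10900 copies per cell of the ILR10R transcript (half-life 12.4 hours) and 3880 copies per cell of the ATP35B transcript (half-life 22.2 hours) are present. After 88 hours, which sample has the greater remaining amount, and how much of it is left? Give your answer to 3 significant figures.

ATP35B transcript, 249 copies per cell

ILR10R transcript: 10900 × (1/2)^7.0968 ≈ 79.631 copies per cell.
ATP35B transcript: 3880 × (1/2)^3.964 ≈ 248.63 copies per cell.
ATP35B transcript has more remaining, at ≈ 248.63 copies per cell.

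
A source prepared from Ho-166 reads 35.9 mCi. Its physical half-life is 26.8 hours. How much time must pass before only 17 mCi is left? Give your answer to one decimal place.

Fraction remaining = 17/35.9 ≈ 0.47354.
n = log₂(35.9/17) = ln(2.1118)/ln 2 ≈ 1.0784 half-lives.
t = n × t½ = 1.0784 × 26.8 ≈ 28.902 hours.

28.9 hours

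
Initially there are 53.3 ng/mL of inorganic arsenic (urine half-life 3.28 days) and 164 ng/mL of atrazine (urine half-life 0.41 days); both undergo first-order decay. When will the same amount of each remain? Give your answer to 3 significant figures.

Set 53.3·(1/2)^(t/3.28) = 164·(1/2)^(t/0.41).
Taking log₂: log₂(53.3/164) = t·(1/3.28 − 1/0.41).
log₂(0.325) = -1.6215; 1/3.28 − 1/0.41 = -2.1341.
t = -1.6215 / -2.1341 ≈ 0.75978 days.

0.760 days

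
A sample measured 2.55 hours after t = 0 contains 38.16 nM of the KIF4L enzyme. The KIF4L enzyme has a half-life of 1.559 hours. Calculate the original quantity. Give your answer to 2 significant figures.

120 nM

Number of half-lives elapsed: n = 2.55/1.559 ≈ 1.6357.
A₀ = A × 2^n = 38.16 × 2^1.6357 = 38.16 × 3.1073 ≈ 118.57 nM.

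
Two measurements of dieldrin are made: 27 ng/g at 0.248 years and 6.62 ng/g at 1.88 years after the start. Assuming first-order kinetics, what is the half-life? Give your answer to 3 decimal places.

0.805 years

Over Δt = 1.88 − 0.248 = 1.632 years, the level fell by a factor of 27/6.62 ≈ 4.0785.
n = log₂(4.0785) ≈ 2.0281 half-lives, so t½ = 1.632/2.0281 ≈ 0.80471 years.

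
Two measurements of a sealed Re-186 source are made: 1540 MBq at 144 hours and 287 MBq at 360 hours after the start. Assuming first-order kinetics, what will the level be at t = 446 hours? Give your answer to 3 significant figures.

147 MBq

Over Δt = 360 − 144 = 216 hours, the level fell by a factor of 1540/287 ≈ 5.3659.
n = log₂(5.3659) ≈ 2.4238 half-lives, so t½ = 216/2.4238 ≈ 89.116 hours.
From t = 360 to t = 446: 287 × (1/2)^((446−360)/89.116) ≈ 147.02 MBq.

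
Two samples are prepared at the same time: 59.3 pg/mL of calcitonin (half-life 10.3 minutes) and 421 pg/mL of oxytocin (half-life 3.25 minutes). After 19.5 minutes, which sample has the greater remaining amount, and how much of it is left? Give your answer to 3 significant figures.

calcitonin: 59.3 × (1/2)^1.8932 ≈ 15.964 pg/mL.
oxytocin: 421 × (1/2)^6 ≈ 6.5781 pg/mL.
Calcitonin has more remaining, at ≈ 15.964 pg/mL.

calcitonin, 16.0 pg/mL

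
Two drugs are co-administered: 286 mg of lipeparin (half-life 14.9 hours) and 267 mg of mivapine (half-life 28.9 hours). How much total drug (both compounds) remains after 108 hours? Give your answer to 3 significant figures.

lipeparin: 286 × (1/2)^(108/14.9) = 286 × (1/2)^7.2483 ≈ 1.8811 mg.
mivapine: 267 × (1/2)^(108/28.9) = 267 × (1/2)^3.737 ≈ 20.024 mg.
Total = 1.8811 + 20.024 ≈ 21.905 mg.

21.9 mg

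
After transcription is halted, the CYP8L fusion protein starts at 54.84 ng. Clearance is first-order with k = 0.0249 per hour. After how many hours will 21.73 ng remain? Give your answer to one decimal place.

t½ = ln 2 / k = 0.69315 / 0.0249 ≈ 27.837 hours.
Fraction remaining = 21.73/54.84 ≈ 0.39624.
n = log₂(54.84/21.73) = ln(2.5237)/ln 2 ≈ 1.3355 half-lives.
t = n × t½ = 1.3355 × 27.837 ≈ 37.178 hours.

37.2 hours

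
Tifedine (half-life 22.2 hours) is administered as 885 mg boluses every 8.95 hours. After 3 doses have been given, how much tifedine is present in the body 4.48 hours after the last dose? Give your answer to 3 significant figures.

The 3 doses were given 22.38, 13.43, 4.48 hours ago.
Total = 885·(1/2)^(22.38/22.2) + 885·(1/2)^(13.43/22.2) + 885·(1/2)^(4.48/22.2)
      = 440.02 + 581.88 + 769.48 ≈ 1791.4 mg.

1790 mg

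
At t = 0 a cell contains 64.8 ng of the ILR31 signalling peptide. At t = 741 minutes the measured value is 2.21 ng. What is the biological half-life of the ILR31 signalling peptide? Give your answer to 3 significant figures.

A/A₀ = 2.21/64.8 ≈ 0.034105.
n = log₂(29.321) ≈ 4.8739 half-lives elapsed in 741 minutes.
t½ = 741/4.8739 ≈ 152.04 minutes.

152 minutes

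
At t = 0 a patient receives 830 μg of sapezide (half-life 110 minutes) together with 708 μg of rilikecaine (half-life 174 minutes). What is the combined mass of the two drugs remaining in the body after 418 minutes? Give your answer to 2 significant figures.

sapezide: 830 × (1/2)^(418/110) = 830 × (1/2)^3.8 ≈ 59.589 μg.
rilikecaine: 708 × (1/2)^(418/174) = 708 × (1/2)^2.4023 ≈ 133.93 μg.
Total = 59.589 + 133.93 ≈ 193.52 μg.

190 μg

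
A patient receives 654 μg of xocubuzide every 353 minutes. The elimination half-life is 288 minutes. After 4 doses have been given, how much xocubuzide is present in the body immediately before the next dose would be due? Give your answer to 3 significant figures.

The 4 doses were given 1412, 1059, 706, 353 minutes ago.
Total = 654·(1/2)^(1412/288) + 654·(1/2)^(1059/288) + 654·(1/2)^(706/288) + 654·(1/2)^(353/288)
      = 21.862 + 51.129 + 119.57 + 279.64 ≈ 472.21 μg.

472 μg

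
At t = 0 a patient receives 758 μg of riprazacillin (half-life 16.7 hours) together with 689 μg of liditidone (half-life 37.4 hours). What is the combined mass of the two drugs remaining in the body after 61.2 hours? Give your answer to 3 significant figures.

281 μg

riprazacillin: 758 × (1/2)^(61.2/16.7) = 758 × (1/2)^3.6647 ≈ 59.771 μg.
liditidone: 689 × (1/2)^(61.2/37.4) = 689 × (1/2)^1.6364 ≈ 221.63 μg.
Total = 59.771 + 221.63 ≈ 281.4 μg.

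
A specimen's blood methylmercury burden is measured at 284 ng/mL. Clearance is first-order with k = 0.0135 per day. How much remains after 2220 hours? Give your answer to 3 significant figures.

81.5 ng/mL

t½ = ln 2 / k = 0.69315 / 0.0135 ≈ 51.344 days.
Convert the elapsed time: 2220 hours = 92.5 days.
Number of half-lives: n = 92.5/51.344 ≈ 1.8016.
Remaining = 284 × (1/2)^1.8016 = 284 × 0.28686 ≈ 81.469 ng/mL.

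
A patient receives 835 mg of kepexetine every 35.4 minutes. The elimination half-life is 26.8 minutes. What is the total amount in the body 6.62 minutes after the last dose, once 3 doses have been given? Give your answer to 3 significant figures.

The 3 doses were given 77.42, 42.02, 6.62 minutes ago.
Total = 835·(1/2)^(77.42/26.8) + 835·(1/2)^(42.02/26.8) + 835·(1/2)^(6.62/26.8)
      = 112.74 + 281.64 + 703.6 ≈ 1098 mg.

1100 mg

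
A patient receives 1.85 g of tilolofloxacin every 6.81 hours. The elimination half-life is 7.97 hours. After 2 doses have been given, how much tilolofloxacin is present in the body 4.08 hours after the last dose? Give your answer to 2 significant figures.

2.0 g

The 2 doses were given 10.89, 4.08 hours ago.
Total = 1.85·(1/2)^(10.89/7.97) + 1.85·(1/2)^(4.08/7.97)
      = 0.71755 + 1.2974 ≈ 2.0149 g.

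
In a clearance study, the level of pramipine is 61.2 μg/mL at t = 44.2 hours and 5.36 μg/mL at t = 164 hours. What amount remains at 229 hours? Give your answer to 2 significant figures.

1.4 μg/mL

Over Δt = 164 − 44.2 = 119.8 hours, the level fell by a factor of 61.2/5.36 ≈ 11.418.
n = log₂(11.418) ≈ 3.5132 half-lives, so t½ = 119.8/3.5132 ≈ 34.1 hours.
From t = 164 to t = 229: 5.36 × (1/2)^((229−164)/34.1) ≈ 1.43 μg/mL.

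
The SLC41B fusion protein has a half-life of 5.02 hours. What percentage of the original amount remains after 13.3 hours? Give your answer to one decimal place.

n = 13.3/5.02 ≈ 2.6494 half-lives.
Fraction remaining = (1/2)^2.6494 ≈ 0.15939, i.e. 15.939%.

15.9%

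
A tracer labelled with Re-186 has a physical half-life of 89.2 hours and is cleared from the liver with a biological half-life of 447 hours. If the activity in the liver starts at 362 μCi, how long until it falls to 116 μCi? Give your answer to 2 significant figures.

1/t_eff = 1/t_phys + 1/t_biol = 1/89.2 + 1/447 = 0.013448 per hour.
t_eff = 89.2 × 447 / (89.2 + 447) ≈ 74.361 hours.
n = log₂(362/116) ≈ 1.6419; t = 1.6419 × 74.361 ≈ 122.09 hours.

120 hours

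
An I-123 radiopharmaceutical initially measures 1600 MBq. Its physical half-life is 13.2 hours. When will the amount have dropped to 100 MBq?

52.8 hours

100/1600 = 1/16, so 4 half-lives have elapsed.
t = 4 × 13.2 = 52.8 hours.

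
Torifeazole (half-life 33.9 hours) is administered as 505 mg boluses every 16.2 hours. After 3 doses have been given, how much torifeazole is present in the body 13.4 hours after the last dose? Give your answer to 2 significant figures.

860 mg

The 3 doses were given 45.8, 29.6, 13.4 hours ago.
Total = 505·(1/2)^(45.8/33.9) + 505·(1/2)^(29.6/33.9) + 505·(1/2)^(13.4/33.9)
      = 197.97 + 275.71 + 383.97 ≈ 857.64 mg.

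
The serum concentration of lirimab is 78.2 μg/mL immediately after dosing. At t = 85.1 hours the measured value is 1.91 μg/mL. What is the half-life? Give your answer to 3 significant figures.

15.9 hours

A/A₀ = 1.91/78.2 ≈ 0.024425.
n = log₂(40.942) ≈ 5.3555 half-lives elapsed in 85.1 hours.
t½ = 85.1/5.3555 ≈ 15.89 hours.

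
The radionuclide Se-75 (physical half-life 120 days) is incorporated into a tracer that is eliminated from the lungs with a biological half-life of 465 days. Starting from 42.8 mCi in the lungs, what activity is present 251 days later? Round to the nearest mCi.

7 mCi

1/t_eff = 1/t_phys + 1/t_biol = 1/120 + 1/465 = 0.010484 per day.
t_eff = 120 × 465 / (120 + 465) ≈ 95.385 days.
Remaining = 42.8 × (1/2)^(251/95.385) = 42.8 × (1/2)^2.6315 ≈ 6.9071 mCi.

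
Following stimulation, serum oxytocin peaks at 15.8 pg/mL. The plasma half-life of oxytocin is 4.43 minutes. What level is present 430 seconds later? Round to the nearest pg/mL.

Convert the elapsed time: 430 seconds = 7.16667 minutes.
Number of half-lives: n = 7.16667/4.43 ≈ 1.6178.
Remaining = 15.8 × (1/2)^1.6178 = 15.8 × 0.32584 ≈ 5.1483 pg/mL.

5 pg/mL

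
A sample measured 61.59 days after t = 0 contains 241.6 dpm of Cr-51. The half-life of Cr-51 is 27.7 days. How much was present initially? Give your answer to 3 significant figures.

Number of half-lives elapsed: n = 61.59/27.7 ≈ 2.2235.
A₀ = A × 2^n = 241.6 × 2^2.2235 = 241.6 × 4.6701 ≈ 1128.3 dpm.

1130 dpm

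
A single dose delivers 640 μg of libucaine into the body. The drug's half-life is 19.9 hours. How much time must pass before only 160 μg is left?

39.8 hours

160/640 = 1/4, so 2 half-lives have elapsed.
t = 2 × 19.9 = 39.8 hours.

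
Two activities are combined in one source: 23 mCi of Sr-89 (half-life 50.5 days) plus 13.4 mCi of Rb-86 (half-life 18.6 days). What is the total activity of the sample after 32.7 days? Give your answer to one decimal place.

18.6 mCi

Sr-89: 23 × (1/2)^(32.7/50.5) = 23 × (1/2)^0.64752 ≈ 14.683 mCi.
Rb-86: 13.4 × (1/2)^(32.7/18.6) = 13.4 × (1/2)^1.7581 ≈ 3.9616 mCi.
Total = 14.683 + 3.9616 ≈ 18.644 mCi.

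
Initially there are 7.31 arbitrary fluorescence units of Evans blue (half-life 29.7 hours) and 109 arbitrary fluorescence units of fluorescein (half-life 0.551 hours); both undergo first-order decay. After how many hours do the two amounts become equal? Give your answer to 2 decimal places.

2.19 hours

Set 7.31·(1/2)^(t/29.7) = 109·(1/2)^(t/0.551).
Taking log₂: log₂(7.31/109) = t·(1/29.7 − 1/0.551).
log₂(0.067064) = -3.8983; 1/29.7 − 1/0.551 = -1.7812.
t = -3.8983 / -1.7812 ≈ 2.1886 hours.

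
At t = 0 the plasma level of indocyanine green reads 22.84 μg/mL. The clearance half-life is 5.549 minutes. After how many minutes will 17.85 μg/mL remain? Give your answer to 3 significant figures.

1.97 minutes

Fraction remaining = 17.85/22.84 ≈ 0.78152.
n = log₂(22.84/17.85) = ln(1.2796)/ln 2 ≈ 0.35564 half-lives.
t = n × t½ = 0.35564 × 5.549 ≈ 1.9734 minutes.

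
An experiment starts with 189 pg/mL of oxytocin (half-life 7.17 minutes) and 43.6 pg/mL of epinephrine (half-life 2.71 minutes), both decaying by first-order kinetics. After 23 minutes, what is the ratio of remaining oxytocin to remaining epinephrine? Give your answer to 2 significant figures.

oxytocin: 189 × (1/2)^(23/7.17) = 189 × (1/2)^3.2078 ≈ 20.456 pg/mL.
epinephrine: 43.6 × (1/2)^(23/2.71) = 43.6 × (1/2)^8.4871 ≈ 0.12151 pg/mL.
Ratio ≈ 20.456 / 0.12151 ≈ 168.34.

170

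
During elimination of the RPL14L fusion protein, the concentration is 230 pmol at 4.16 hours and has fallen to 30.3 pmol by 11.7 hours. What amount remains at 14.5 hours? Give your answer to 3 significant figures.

14.3 pmol

Over Δt = 11.7 − 4.16 = 7.54 hours, the level fell by a factor of 230/30.3 ≈ 7.5908.
n = log₂(7.5908) ≈ 2.9242 half-lives, so t½ = 7.54/2.9242 ≈ 2.5784 hours.
From t = 11.7 to t = 14.5: 30.3 × (1/2)^((14.5−11.7)/2.5784) ≈ 14.274 pmol.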